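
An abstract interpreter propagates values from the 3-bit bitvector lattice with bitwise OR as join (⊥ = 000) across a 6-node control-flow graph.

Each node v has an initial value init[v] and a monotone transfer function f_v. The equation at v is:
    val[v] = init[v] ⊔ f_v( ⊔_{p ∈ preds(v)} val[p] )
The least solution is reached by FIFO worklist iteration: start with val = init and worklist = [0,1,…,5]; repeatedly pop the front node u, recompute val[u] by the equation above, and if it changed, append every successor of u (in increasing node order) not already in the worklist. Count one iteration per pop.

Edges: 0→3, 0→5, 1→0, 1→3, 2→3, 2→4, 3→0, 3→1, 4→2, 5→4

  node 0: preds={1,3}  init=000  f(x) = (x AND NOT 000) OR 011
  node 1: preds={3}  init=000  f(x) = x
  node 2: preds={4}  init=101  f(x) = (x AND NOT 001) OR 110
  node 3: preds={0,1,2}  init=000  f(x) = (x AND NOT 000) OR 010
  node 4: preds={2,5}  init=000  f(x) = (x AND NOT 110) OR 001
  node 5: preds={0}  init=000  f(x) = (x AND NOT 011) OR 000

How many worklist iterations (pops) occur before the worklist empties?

13

Trace (13 dequeues):
  [1] u=0 | in 000 | out 011 | prev 000 | push {}
  [2] u=1 | in 000 | out 000 | ==
  [3] u=2 | in 000 | out 111 | prev 101 | push {}
  [4] u=3 | in 111 | out 111 | prev 000 | push {0,1}
  [5] u=4 | in 111 | out 001 | prev 000 | push {2}
  [6] u=5 | in 011 | out 000 | ==
  [7] u=0 | in 111 | out 111 | prev 011 | push {3,5}
  [8] u=1 | in 111 | out 111 | prev 000 | push {0}
  [9] u=2 | in 001 | out 111 | ==
  [10] u=3 | in 111 | out 111 | ==
  [11] u=5 | in 111 | out 100 | prev 000 | push {4}
  [12] u=0 | in 111 | out 111 | ==
  [13] u=4 | in 111 | out 001 | ==

Converged values:
  [0] 111
  [1] 111
  [2] 111
  [3] 111
  [4] 001
  [5] 100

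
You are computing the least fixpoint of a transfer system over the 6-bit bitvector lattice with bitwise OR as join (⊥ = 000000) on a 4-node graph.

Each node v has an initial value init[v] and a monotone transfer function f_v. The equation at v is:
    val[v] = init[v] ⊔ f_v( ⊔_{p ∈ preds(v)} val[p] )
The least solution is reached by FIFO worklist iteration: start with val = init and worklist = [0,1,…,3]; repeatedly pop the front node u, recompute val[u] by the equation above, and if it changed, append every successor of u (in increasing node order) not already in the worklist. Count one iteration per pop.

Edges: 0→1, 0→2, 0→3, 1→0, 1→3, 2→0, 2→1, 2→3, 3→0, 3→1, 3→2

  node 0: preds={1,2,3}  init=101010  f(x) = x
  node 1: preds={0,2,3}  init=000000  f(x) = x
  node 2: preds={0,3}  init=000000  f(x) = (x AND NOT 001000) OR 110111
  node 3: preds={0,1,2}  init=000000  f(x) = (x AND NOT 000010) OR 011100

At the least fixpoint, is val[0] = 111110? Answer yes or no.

Iteration log — 9 steps:
  step 1. node 0  ⊔preds=000000  new=101010  stable
  step 2. node 1  ⊔preds=101010  new=101010  old=000000  +wl: 0
  step 3. node 2  ⊔preds=101010  new=110111  old=000000  +wl: 1
  step 4. node 3  ⊔preds=111111  new=111101  old=000000  +wl: 2
  step 5. node 0  ⊔preds=111111  new=111111  old=101010  +wl: 3
  step 6. node 1  ⊔preds=111111  new=111111  old=101010  +wl: 0
  step 7. node 2  ⊔preds=111111  new=110111  stable
  step 8. node 3  ⊔preds=111111  new=111101  stable
  step 9. node 0  ⊔preds=111111  new=111111  stable

Least fixpoint reached:
  node 0: 111111
  node 1: 111111
  node 2: 110111
  node 3: 111101

no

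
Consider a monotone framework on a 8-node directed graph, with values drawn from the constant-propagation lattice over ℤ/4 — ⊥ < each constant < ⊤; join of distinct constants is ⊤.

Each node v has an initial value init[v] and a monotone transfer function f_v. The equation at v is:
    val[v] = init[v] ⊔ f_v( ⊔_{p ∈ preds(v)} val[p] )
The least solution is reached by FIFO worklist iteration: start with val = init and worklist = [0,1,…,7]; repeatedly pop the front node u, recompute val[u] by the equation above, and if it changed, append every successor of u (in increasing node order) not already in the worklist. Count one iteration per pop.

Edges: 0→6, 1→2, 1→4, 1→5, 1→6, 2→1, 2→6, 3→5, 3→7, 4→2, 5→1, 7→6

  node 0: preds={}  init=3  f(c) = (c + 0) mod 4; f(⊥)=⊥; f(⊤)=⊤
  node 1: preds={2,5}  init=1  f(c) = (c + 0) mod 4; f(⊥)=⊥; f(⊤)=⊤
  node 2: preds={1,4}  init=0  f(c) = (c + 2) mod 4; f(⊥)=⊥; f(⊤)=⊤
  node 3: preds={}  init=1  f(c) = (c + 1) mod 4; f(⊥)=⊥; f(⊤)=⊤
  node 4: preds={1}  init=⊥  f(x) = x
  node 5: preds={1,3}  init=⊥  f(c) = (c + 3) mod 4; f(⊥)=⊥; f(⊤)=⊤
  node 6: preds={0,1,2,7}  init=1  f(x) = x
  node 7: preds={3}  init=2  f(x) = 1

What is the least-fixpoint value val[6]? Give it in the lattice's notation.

Trace (11 dequeues):
  [1] u=0 | in ⊥ | out 3 | ==
  [2] u=1 | in 0 | out ⊤ | prev 1 | push {}
  [3] u=2 | in ⊤ | out ⊤ | prev 0 | push {1}
  [4] u=3 | in ⊥ | out 1 | ==
  [5] u=4 | in ⊤ | out ⊤ | prev ⊥ | push {2}
  [6] u=5 | in ⊤ | out ⊤ | prev ⊥ | push {}
  [7] u=6 | in ⊤ | out ⊤ | prev 1 | push {}
  [8] u=7 | in 1 | out ⊤ | prev 2 | push {6}
  [9] u=1 | in ⊤ | out ⊤ | ==
  [10] u=2 | in ⊤ | out ⊤ | ==
  [11] u=6 | in ⊤ | out ⊤ | ==

Converged values:
  [0] 3
  [1] ⊤
  [2] ⊤
  [3] 1
  [4] ⊤
  [5] ⊤
  [6] ⊤
  [7] ⊤

⊤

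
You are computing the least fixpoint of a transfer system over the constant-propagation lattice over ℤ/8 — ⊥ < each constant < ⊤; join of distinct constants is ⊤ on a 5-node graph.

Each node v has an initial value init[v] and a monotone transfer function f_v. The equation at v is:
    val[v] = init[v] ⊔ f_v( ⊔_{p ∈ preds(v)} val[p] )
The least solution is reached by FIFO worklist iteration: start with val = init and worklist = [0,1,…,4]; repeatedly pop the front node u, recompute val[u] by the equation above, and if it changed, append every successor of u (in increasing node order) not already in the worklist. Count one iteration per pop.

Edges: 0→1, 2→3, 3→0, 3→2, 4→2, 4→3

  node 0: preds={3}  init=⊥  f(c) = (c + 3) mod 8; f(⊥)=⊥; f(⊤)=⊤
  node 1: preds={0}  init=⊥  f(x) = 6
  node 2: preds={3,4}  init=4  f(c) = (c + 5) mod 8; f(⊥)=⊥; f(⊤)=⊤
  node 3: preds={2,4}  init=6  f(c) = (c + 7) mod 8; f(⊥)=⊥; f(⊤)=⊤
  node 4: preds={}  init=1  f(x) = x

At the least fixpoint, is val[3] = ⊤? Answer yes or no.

Iteration log — 8 steps:
  step 1. node 0  ⊔preds=6  new=1  old=⊥  +wl: 
  step 2. node 1  ⊔preds=1  new=6  old=⊥  +wl: 
  step 3. node 2  ⊔preds=⊤  new=⊤  old=4  +wl: 
  step 4. node 3  ⊔preds=⊤  new=⊤  old=6  +wl: 0,2
  step 5. node 4  ⊔preds=⊥  new=1  stable
  step 6. node 0  ⊔preds=⊤  new=⊤  old=1  +wl: 1
  step 7. node 2  ⊔preds=⊤  new=⊤  stable
  step 8. node 1  ⊔preds=⊤  new=6  stable

Least fixpoint reached:
  node 0: ⊤
  node 1: 6
  node 2: ⊤
  node 3: ⊤
  node 4: 1

yes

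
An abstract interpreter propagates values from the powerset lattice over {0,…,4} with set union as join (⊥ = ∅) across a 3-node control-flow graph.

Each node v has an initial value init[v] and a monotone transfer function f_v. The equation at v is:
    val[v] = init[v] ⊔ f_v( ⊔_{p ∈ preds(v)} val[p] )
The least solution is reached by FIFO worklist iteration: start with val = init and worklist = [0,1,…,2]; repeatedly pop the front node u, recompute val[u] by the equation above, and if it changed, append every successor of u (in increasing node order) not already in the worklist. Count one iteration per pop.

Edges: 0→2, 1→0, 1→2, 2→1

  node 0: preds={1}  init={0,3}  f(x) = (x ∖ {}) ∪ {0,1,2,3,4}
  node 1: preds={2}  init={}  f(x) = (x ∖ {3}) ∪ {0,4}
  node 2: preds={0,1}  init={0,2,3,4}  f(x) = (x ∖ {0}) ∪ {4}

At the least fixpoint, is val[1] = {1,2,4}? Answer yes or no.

Trace (7 dequeues):
  [1] u=0 | in {} | out {0,1,2,3,4} | prev {0,3} | push {}
  [2] u=1 | in {0,2,3,4} | out {0,2,4} | prev {} | push {0}
  [3] u=2 | in {0,1,2,3,4} | out {0,1,2,3,4} | prev {0,2,3,4} | push {1}
  [4] u=0 | in {0,2,4} | out {0,1,2,3,4} | ==
  [5] u=1 | in {0,1,2,3,4} | out {0,1,2,4} | prev {0,2,4} | push {0,2}
  [6] u=0 | in {0,1,2,4} | out {0,1,2,3,4} | ==
  [7] u=2 | in {0,1,2,3,4} | out {0,1,2,3,4} | ==

Converged values:
  [0] {0,1,2,3,4}
  [1] {0,1,2,4}
  [2] {0,1,2,3,4}

no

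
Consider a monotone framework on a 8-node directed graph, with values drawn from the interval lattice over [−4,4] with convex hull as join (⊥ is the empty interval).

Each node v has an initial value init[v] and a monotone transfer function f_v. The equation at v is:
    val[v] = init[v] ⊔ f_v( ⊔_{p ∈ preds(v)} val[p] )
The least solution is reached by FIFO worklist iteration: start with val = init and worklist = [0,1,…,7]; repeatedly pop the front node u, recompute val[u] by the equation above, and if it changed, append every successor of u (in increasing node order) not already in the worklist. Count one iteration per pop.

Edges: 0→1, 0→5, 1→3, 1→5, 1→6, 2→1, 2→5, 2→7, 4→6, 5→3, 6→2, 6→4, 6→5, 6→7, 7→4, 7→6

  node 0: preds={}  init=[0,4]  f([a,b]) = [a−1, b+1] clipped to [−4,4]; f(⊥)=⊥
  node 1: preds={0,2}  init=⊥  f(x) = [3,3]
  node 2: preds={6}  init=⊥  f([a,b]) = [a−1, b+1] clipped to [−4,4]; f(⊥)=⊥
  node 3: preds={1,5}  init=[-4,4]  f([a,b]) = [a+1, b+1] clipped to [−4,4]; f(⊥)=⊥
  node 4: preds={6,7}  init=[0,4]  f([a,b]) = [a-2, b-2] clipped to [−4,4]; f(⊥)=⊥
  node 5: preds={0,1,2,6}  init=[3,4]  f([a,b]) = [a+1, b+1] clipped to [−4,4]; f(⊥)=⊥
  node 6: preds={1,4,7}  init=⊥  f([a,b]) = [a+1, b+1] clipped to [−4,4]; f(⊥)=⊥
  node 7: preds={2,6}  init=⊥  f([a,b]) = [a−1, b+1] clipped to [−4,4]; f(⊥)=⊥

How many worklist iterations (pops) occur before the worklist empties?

Trace (29 dequeues):
  [1] u=0 | in ⊥ | out [0,4] | ==
  [2] u=1 | in [0,4] | out [3,3] | prev ⊥ | push {}
  [3] u=2 | in ⊥ | out ⊥ | ==
  [4] u=3 | in [3,4] | out [-4,4] | ==
  [5] u=4 | in ⊥ | out [0,4] | ==
  [6] u=5 | in [0,4] | out [1,4] | prev [3,4] | push {3}
  [7] u=6 | in [0,4] | out [1,4] | prev ⊥ | push {2,4,5}
  [8] u=7 | in [1,4] | out [0,4] | prev ⊥ | push {6}
  [9] u=3 | in [1,4] | out [-4,4] | ==
  [10] u=2 | in [1,4] | out [0,4] | prev ⊥ | push {1,7}
  [11] u=4 | in [0,4] | out [-2,4] | prev [0,4] | push {}
  [12] u=5 | in [0,4] | out [1,4] | ==
  [13] u=6 | in [-2,4] | out [-1,4] | prev [1,4] | push {2,4,5}
  [14] u=1 | in [0,4] | out [3,3] | ==
  [15] u=7 | in [-1,4] | out [-2,4] | prev [0,4] | push {6}
  [16] u=2 | in [-1,4] | out [-2,4] | prev [0,4] | push {1,7}
  [17] u=4 | in [-2,4] | out [-4,4] | prev [-2,4] | push {}
  [18] u=5 | in [-2,4] | out [-1,4] | prev [1,4] | push {3}
  [19] u=6 | in [-4,4] | out [-3,4] | prev [-1,4] | push {2,4,5}
  [20] u=1 | in [-2,4] | out [3,3] | ==
  [21] u=7 | in [-3,4] | out [-4,4] | prev [-2,4] | push {6}
  [22] u=3 | in [-1,4] | out [-4,4] | ==
  [23] u=2 | in [-3,4] | out [-4,4] | prev [-2,4] | push {1,7}
  [24] u=4 | in [-4,4] | out [-4,4] | ==
  [25] u=5 | in [-4,4] | out [-3,4] | prev [-1,4] | push {3}
  [26] u=6 | in [-4,4] | out [-3,4] | ==
  [27] u=1 | in [-4,4] | out [3,3] | ==
  [28] u=7 | in [-4,4] | out [-4,4] | ==
  [29] u=3 | in [-3,4] | out [-4,4] | ==

Converged values:
  [0] [0,4]
  [1] [3,3]
  [2] [-4,4]
  [3] [-4,4]
  [4] [-4,4]
  [5] [-3,4]
  [6] [-3,4]
  [7] [-4,4]

29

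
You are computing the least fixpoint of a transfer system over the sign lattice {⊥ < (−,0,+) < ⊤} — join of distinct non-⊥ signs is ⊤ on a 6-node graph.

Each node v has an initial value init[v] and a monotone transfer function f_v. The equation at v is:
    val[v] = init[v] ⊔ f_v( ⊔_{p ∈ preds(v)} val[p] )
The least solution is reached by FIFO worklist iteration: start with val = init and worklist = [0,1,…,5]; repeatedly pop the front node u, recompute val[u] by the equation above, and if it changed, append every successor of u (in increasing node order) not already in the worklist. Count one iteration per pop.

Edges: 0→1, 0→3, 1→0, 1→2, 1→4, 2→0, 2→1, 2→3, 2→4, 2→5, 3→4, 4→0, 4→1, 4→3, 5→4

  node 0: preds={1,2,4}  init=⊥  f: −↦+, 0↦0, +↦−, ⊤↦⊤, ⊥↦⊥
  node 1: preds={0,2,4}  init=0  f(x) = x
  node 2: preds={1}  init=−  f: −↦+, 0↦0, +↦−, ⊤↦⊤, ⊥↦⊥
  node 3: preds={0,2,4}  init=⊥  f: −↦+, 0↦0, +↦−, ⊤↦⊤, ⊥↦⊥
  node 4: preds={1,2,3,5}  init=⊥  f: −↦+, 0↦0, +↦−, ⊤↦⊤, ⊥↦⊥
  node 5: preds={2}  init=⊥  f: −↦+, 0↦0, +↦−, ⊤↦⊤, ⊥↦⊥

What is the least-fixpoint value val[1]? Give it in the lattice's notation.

⊤

Iteration log — 10 steps:
  step 1. node 0  ⊔preds=⊤  new=⊤  old=⊥  +wl: 
  step 2. node 1  ⊔preds=⊤  new=⊤  old=0  +wl: 0
  step 3. node 2  ⊔preds=⊤  new=⊤  old=−  +wl: 1
  step 4. node 3  ⊔preds=⊤  new=⊤  old=⊥  +wl: 
  step 5. node 4  ⊔preds=⊤  new=⊤  old=⊥  +wl: 3
  step 6. node 5  ⊔preds=⊤  new=⊤  old=⊥  +wl: 4
  step 7. node 0  ⊔preds=⊤  new=⊤  stable
  step 8. node 1  ⊔preds=⊤  new=⊤  stable
  step 9. node 3  ⊔preds=⊤  new=⊤  stable
  step 10. node 4  ⊔preds=⊤  new=⊤  stable

Least fixpoint reached:
  node 0: ⊤
  node 1: ⊤
  node 2: ⊤
  node 3: ⊤
  node 4: ⊤
  node 5: ⊤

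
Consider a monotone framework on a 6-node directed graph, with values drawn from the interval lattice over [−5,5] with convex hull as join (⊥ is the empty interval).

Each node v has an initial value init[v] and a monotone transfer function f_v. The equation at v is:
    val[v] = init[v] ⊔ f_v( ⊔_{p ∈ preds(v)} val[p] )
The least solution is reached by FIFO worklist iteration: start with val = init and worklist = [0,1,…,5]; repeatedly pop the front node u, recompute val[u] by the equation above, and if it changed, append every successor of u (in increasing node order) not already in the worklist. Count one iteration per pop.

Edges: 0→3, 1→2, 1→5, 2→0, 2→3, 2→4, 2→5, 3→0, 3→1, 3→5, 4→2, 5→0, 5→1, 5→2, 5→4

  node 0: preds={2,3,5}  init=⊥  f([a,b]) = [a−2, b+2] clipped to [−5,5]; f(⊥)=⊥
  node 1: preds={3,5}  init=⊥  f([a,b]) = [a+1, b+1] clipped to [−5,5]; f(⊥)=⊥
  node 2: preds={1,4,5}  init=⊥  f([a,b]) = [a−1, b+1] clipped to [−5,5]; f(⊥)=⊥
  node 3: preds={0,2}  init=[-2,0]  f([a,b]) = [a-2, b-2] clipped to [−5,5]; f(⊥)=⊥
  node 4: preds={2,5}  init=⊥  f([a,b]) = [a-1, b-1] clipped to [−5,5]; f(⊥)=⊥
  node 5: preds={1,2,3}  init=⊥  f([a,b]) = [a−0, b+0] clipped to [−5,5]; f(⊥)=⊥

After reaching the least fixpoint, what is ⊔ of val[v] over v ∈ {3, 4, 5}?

Iteration log — 23 steps:
  step 1. node 0  ⊔preds=[-2,0]  new=[-4,2]  old=⊥  +wl: 
  step 2. node 1  ⊔preds=[-2,0]  new=[-1,1]  old=⊥  +wl: 
  step 3. node 2  ⊔preds=[-1,1]  new=[-2,2]  old=⊥  +wl: 0
  step 4. node 3  ⊔preds=[-4,2]  new=[-5,0]  old=[-2,0]  +wl: 1
  step 5. node 4  ⊔preds=[-2,2]  new=[-3,1]  old=⊥  +wl: 2
  step 6. node 5  ⊔preds=[-5,2]  new=[-5,2]  old=⊥  +wl: 4
  step 7. node 0  ⊔preds=[-5,2]  new=[-5,4]  old=[-4,2]  +wl: 3
  step 8. node 1  ⊔preds=[-5,2]  new=[-4,3]  old=[-1,1]  +wl: 5
  step 9. node 2  ⊔preds=[-5,3]  new=[-5,4]  old=[-2,2]  +wl: 0
  step 10. node 4  ⊔preds=[-5,4]  new=[-5,3]  old=[-3,1]  +wl: 2
  step 11. node 3  ⊔preds=[-5,4]  new=[-5,2]  old=[-5,0]  +wl: 1
  step 12. node 5  ⊔preds=[-5,4]  new=[-5,4]  old=[-5,2]  +wl: 4
  step 13. node 0  ⊔preds=[-5,4]  new=[-5,5]  old=[-5,4]  +wl: 3
  step 14. node 2  ⊔preds=[-5,4]  new=[-5,5]  old=[-5,4]  +wl: 0,5
  step 15. node 1  ⊔preds=[-5,4]  new=[-4,5]  old=[-4,3]  +wl: 2
  step 16. node 4  ⊔preds=[-5,5]  new=[-5,4]  old=[-5,3]  +wl: 
  step 17. node 3  ⊔preds=[-5,5]  new=[-5,3]  old=[-5,2]  +wl: 1
  step 18. node 0  ⊔preds=[-5,5]  new=[-5,5]  stable
  step 19. node 5  ⊔preds=[-5,5]  new=[-5,5]  old=[-5,4]  +wl: 0,4
  step 20. node 2  ⊔preds=[-5,5]  new=[-5,5]  stable
  step 21. node 1  ⊔preds=[-5,5]  new=[-4,5]  stable
  step 22. node 0  ⊔preds=[-5,5]  new=[-5,5]  stable
  step 23. node 4  ⊔preds=[-5,5]  new=[-5,4]  stable

Least fixpoint reached:
  node 0: [-5,5]
  node 1: [-4,5]
  node 2: [-5,5]
  node 3: [-5,3]
  node 4: [-5,4]
  node 5: [-5,5]

[-5,5]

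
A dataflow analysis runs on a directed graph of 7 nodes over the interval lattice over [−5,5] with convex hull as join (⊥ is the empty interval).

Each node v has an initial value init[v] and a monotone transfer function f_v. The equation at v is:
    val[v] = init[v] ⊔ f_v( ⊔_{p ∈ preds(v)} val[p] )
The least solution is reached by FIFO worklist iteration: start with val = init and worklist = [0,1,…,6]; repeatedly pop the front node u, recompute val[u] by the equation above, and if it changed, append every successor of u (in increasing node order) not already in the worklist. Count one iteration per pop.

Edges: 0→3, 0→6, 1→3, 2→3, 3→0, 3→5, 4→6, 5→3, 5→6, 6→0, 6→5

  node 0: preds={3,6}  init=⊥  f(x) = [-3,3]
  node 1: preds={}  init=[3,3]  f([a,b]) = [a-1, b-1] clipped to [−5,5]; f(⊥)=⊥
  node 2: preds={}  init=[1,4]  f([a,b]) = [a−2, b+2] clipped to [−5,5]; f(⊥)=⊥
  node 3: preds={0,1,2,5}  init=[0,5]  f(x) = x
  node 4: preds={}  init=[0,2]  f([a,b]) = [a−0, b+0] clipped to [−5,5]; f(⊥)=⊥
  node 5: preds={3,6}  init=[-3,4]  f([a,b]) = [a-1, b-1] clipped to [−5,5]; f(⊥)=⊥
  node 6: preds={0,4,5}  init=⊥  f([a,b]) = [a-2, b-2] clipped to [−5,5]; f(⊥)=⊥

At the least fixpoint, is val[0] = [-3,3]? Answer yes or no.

Iteration log — 15 steps:
  step 1. node 0  ⊔preds=[0,5]  new=[-3,3]  old=⊥  +wl: 
  step 2. node 1  ⊔preds=⊥  new=[3,3]  stable
  step 3. node 2  ⊔preds=⊥  new=[1,4]  stable
  step 4. node 3  ⊔preds=[-3,4]  new=[-3,5]  old=[0,5]  +wl: 0
  step 5. node 4  ⊔preds=⊥  new=[0,2]  stable
  step 6. node 5  ⊔preds=[-3,5]  new=[-4,4]  old=[-3,4]  +wl: 3
  step 7. node 6  ⊔preds=[-4,4]  new=[-5,2]  old=⊥  +wl: 5
  step 8. node 0  ⊔preds=[-5,5]  new=[-3,3]  stable
  step 9. node 3  ⊔preds=[-4,4]  new=[-4,5]  old=[-3,5]  +wl: 0
  step 10. node 5  ⊔preds=[-5,5]  new=[-5,4]  old=[-4,4]  +wl: 3,6
  step 11. node 0  ⊔preds=[-5,5]  new=[-3,3]  stable
  step 12. node 3  ⊔preds=[-5,4]  new=[-5,5]  old=[-4,5]  +wl: 0,5
  step 13. node 6  ⊔preds=[-5,4]  new=[-5,2]  stable
  step 14. node 0  ⊔preds=[-5,5]  new=[-3,3]  stable
  step 15. node 5  ⊔preds=[-5,5]  new=[-5,4]  stable

Least fixpoint reached:
  node 0: [-3,3]
  node 1: [3,3]
  node 2: [1,4]
  node 3: [-5,5]
  node 4: [0,2]
  node 5: [-5,4]
  node 6: [-5,2]

yes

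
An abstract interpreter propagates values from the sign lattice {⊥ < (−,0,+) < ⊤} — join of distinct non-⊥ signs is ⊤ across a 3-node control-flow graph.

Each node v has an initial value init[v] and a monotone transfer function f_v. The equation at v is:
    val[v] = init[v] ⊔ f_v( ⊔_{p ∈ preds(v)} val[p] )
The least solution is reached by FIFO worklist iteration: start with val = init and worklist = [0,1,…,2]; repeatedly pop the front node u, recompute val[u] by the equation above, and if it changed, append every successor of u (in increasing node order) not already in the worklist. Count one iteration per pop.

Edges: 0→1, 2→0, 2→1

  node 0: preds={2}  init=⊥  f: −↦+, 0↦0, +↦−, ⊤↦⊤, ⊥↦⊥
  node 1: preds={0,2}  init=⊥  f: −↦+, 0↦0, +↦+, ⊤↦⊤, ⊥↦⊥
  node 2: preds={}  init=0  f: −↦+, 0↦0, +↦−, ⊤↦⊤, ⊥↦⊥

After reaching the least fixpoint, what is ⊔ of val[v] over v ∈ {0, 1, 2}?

0

Iteration log — 3 steps:
  step 1. node 0  ⊔preds=0  new=0  old=⊥  +wl: 
  step 2. node 1  ⊔preds=0  new=0  old=⊥  +wl: 
  step 3. node 2  ⊔preds=⊥  new=0  stable

Least fixpoint reached:
  node 0: 0
  node 1: 0
  node 2: 0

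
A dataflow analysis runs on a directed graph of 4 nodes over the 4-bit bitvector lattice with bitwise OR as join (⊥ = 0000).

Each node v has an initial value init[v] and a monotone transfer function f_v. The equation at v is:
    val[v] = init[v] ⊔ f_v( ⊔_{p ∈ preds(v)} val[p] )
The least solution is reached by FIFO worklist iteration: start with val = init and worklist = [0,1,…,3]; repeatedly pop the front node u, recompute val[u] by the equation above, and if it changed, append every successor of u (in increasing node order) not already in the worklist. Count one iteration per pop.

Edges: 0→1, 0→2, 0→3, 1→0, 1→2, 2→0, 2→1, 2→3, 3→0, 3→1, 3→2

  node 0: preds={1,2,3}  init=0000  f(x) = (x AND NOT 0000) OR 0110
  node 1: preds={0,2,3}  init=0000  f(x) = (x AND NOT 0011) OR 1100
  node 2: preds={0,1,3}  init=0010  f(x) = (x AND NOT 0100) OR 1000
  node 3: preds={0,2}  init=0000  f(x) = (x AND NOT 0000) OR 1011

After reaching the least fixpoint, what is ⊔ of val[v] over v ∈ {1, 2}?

Worklist (10 pops):
  #1 pop 0: in=0010 → 0110 (was 0000); enqueue []
  #2 pop 1: in=0110 → 1100 (was 0000); enqueue [0]
  #3 pop 2: in=1110 → 1010 (was 0010); enqueue [1]
  #4 pop 3: in=1110 → 1111 (was 0000); enqueue [2]
  #5 pop 0: in=1111 → 1111 (was 0110); enqueue [3]
  #6 pop 1: in=1111 → 1100 (no change)
  #7 pop 2: in=1111 → 1011 (was 1010); enqueue [0,1]
  #8 pop 3: in=1111 → 1111 (no change)
  #9 pop 0: in=1111 → 1111 (no change)
  #10 pop 1: in=1111 → 1100 (no change)

Fixpoint:
  val[0] = 1111
  val[1] = 1100
  val[2] = 1011
  val[3] = 1111

1111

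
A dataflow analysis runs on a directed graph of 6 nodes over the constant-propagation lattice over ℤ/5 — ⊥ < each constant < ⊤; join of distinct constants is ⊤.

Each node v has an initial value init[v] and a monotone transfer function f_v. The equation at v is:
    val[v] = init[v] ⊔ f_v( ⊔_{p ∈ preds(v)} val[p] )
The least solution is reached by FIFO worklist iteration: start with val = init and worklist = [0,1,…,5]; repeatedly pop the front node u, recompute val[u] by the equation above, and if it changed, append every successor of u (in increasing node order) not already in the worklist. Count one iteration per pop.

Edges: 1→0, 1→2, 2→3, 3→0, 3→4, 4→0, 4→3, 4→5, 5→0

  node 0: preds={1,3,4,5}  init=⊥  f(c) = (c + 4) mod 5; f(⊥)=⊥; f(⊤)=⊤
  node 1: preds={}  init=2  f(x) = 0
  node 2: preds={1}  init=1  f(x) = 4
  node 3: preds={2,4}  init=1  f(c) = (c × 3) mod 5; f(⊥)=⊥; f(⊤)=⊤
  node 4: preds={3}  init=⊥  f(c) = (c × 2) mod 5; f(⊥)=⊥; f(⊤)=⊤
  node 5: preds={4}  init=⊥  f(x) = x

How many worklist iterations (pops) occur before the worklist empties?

Worklist (8 pops):
  #1 pop 0: in=⊤ → ⊤ (was ⊥); enqueue []
  #2 pop 1: in=⊥ → ⊤ (was 2); enqueue [0]
  #3 pop 2: in=⊤ → ⊤ (was 1); enqueue []
  #4 pop 3: in=⊤ → ⊤ (was 1); enqueue []
  #5 pop 4: in=⊤ → ⊤ (was ⊥); enqueue [3]
  #6 pop 5: in=⊤ → ⊤ (was ⊥); enqueue []
  #7 pop 0: in=⊤ → ⊤ (no change)
  #8 pop 3: in=⊤ → ⊤ (no change)

Fixpoint:
  val[0] = ⊤
  val[1] = ⊤
  val[2] = ⊤
  val[3] = ⊤
  val[4] = ⊤
  val[5] = ⊤

8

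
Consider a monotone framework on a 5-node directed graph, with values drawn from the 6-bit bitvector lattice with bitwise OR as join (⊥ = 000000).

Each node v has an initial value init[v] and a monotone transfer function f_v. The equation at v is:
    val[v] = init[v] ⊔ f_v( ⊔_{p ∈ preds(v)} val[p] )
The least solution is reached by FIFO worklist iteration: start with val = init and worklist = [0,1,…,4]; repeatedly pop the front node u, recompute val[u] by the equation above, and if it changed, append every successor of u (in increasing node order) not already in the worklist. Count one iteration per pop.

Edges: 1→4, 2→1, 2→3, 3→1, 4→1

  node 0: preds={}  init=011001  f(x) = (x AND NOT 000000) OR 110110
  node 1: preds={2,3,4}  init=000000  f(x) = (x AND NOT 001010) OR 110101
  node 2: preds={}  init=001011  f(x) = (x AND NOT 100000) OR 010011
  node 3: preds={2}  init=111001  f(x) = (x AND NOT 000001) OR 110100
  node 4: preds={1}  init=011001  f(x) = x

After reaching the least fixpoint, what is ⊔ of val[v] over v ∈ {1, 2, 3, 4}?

111111

Trace (6 dequeues):
  [1] u=0 | in 000000 | out 111111 | prev 011001 | push {}
  [2] u=1 | in 111011 | out 110101 | prev 000000 | push {}
  [3] u=2 | in 000000 | out 011011 | prev 001011 | push {1}
  [4] u=3 | in 011011 | out 111111 | prev 111001 | push {}
  [5] u=4 | in 110101 | out 111101 | prev 011001 | push {}
  [6] u=1 | in 111111 | out 110101 | ==

Converged values:
  [0] 111111
  [1] 110101
  [2] 011011
  [3] 111111
  [4] 111101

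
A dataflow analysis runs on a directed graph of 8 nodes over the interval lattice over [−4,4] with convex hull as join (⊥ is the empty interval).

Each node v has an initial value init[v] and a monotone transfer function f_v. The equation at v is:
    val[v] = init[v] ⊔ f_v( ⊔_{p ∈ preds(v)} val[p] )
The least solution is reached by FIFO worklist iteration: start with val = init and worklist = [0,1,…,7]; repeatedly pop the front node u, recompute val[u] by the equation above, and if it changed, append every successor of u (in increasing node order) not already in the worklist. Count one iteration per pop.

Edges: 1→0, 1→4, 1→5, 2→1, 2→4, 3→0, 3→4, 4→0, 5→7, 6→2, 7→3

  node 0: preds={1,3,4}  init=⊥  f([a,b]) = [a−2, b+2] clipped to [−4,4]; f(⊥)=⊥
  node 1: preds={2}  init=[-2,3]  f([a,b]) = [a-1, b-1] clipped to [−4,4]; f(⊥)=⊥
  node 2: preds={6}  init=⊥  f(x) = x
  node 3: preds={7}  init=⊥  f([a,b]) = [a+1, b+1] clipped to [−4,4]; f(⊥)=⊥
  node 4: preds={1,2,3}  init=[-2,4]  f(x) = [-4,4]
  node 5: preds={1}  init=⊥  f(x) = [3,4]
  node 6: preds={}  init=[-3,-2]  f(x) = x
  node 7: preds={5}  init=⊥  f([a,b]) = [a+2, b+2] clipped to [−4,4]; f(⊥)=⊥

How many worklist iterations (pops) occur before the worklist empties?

14

Worklist (14 pops):
  #1 pop 0: in=[-2,4] → [-4,4] (was ⊥); enqueue []
  #2 pop 1: in=⊥ → [-2,3] (no change)
  #3 pop 2: in=[-3,-2] → [-3,-2] (was ⊥); enqueue [1]
  #4 pop 3: in=⊥ → ⊥ (no change)
  #5 pop 4: in=[-3,3] → [-4,4] (was [-2,4]); enqueue [0]
  #6 pop 5: in=[-2,3] → [3,4] (was ⊥); enqueue []
  #7 pop 6: in=⊥ → [-3,-2] (no change)
  #8 pop 7: in=[3,4] → [4,4] (was ⊥); enqueue [3]
  #9 pop 1: in=[-3,-2] → [-4,3] (was [-2,3]); enqueue [4,5]
  #10 pop 0: in=[-4,4] → [-4,4] (no change)
  #11 pop 3: in=[4,4] → [4,4] (was ⊥); enqueue [0]
  #12 pop 4: in=[-4,4] → [-4,4] (no change)
  #13 pop 5: in=[-4,3] → [3,4] (no change)
  #14 pop 0: in=[-4,4] → [-4,4] (no change)

Fixpoint:
  val[0] = [-4,4]
  val[1] = [-4,3]
  val[2] = [-3,-2]
  val[3] = [4,4]
  val[4] = [-4,4]
  val[5] = [3,4]
  val[6] = [-3,-2]
  val[7] = [4,4]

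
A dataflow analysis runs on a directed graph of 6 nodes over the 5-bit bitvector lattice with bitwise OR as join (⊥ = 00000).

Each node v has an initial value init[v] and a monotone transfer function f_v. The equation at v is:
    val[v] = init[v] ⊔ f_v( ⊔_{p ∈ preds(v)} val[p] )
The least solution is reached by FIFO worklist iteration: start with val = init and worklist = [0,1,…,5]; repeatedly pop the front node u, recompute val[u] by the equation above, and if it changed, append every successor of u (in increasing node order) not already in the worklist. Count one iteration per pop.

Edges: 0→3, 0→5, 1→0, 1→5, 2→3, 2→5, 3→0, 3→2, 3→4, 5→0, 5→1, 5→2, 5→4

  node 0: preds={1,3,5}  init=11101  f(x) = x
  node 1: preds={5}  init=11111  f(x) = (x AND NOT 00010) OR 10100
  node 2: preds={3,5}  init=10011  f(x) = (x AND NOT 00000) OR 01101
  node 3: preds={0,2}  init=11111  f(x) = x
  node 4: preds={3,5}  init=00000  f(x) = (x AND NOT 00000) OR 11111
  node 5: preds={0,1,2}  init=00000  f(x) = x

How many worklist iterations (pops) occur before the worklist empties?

10

Iteration log — 10 steps:
  step 1. node 0  ⊔preds=11111  new=11111  old=11101  +wl: 
  step 2. node 1  ⊔preds=00000  new=11111  stable
  step 3. node 2  ⊔preds=11111  new=11111  old=10011  +wl: 
  step 4. node 3  ⊔preds=11111  new=11111  stable
  step 5. node 4  ⊔preds=11111  new=11111  old=00000  +wl: 
  step 6. node 5  ⊔preds=11111  new=11111  old=00000  +wl: 0,1,2,4
  step 7. node 0  ⊔preds=11111  new=11111  stable
  step 8. node 1  ⊔preds=11111  new=11111  stable
  step 9. node 2  ⊔preds=11111  new=11111  stable
  step 10. node 4  ⊔preds=11111  new=11111  stable

Least fixpoint reached:
  node 0: 11111
  node 1: 11111
  node 2: 11111
  node 3: 11111
  node 4: 11111
  node 5: 11111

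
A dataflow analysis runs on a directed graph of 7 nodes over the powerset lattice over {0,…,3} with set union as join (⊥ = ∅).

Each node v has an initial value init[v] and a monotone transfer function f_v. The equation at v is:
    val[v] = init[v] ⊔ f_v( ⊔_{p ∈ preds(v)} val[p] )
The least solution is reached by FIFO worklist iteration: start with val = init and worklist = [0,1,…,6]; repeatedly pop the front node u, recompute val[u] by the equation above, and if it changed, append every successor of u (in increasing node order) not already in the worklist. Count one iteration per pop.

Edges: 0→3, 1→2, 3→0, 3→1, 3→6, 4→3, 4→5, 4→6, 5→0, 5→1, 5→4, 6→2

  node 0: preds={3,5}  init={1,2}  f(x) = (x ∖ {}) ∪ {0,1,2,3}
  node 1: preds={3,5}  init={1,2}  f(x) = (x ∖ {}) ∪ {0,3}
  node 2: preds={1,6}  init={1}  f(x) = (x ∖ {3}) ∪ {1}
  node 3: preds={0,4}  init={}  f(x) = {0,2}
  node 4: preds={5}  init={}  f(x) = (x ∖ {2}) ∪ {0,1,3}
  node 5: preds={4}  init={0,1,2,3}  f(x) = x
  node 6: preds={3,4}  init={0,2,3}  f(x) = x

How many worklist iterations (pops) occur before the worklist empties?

Iteration log — 11 steps:
  step 1. node 0  ⊔preds={0,1,2,3}  new={0,1,2,3}  old={1,2}  +wl: 
  step 2. node 1  ⊔preds={0,1,2,3}  new={0,1,2,3}  old={1,2}  +wl: 
  step 3. node 2  ⊔preds={0,1,2,3}  new={0,1,2}  old={1}  +wl: 
  step 4. node 3  ⊔preds={0,1,2,3}  new={0,2}  old={}  +wl: 0,1
  step 5. node 4  ⊔preds={0,1,2,3}  new={0,1,3}  old={}  +wl: 3
  step 6. node 5  ⊔preds={0,1,3}  new={0,1,2,3}  stable
  step 7. node 6  ⊔preds={0,1,2,3}  new={0,1,2,3}  old={0,2,3}  +wl: 2
  step 8. node 0  ⊔preds={0,1,2,3}  new={0,1,2,3}  stable
  step 9. node 1  ⊔preds={0,1,2,3}  new={0,1,2,3}  stable
  step 10. node 3  ⊔preds={0,1,2,3}  new={0,2}  stable
  step 11. node 2  ⊔preds={0,1,2,3}  new={0,1,2}  stable

Least fixpoint reached:
  node 0: {0,1,2,3}
  node 1: {0,1,2,3}
  node 2: {0,1,2}
  node 3: {0,2}
  node 4: {0,1,3}
  node 5: {0,1,2,3}
  node 6: {0,1,2,3}

11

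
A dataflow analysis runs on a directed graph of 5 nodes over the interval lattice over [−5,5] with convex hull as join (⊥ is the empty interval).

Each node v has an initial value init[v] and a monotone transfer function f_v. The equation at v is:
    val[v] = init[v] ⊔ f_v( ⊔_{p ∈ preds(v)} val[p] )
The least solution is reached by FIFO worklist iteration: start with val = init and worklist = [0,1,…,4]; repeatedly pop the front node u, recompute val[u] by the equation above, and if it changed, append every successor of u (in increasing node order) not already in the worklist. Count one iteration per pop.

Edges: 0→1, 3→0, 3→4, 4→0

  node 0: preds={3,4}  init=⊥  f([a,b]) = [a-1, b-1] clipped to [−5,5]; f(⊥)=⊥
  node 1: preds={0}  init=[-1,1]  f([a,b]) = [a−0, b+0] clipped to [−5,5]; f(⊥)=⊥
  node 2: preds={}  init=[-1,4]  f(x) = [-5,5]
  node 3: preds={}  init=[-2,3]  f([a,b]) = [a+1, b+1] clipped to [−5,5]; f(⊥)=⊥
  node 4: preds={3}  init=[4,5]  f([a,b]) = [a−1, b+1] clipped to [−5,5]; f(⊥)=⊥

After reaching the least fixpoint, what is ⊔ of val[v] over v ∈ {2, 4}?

Iteration log — 7 steps:
  step 1. node 0  ⊔preds=[-2,5]  new=[-3,4]  old=⊥  +wl: 
  step 2. node 1  ⊔preds=[-3,4]  new=[-3,4]  old=[-1,1]  +wl: 
  step 3. node 2  ⊔preds=⊥  new=[-5,5]  old=[-1,4]  +wl: 
  step 4. node 3  ⊔preds=⊥  new=[-2,3]  stable
  step 5. node 4  ⊔preds=[-2,3]  new=[-3,5]  old=[4,5]  +wl: 0
  step 6. node 0  ⊔preds=[-3,5]  new=[-4,4]  old=[-3,4]  +wl: 1
  step 7. node 1  ⊔preds=[-4,4]  new=[-4,4]  old=[-3,4]  +wl: 

Least fixpoint reached:
  node 0: [-4,4]
  node 1: [-4,4]
  node 2: [-5,5]
  node 3: [-2,3]
  node 4: [-3,5]

[-5,5]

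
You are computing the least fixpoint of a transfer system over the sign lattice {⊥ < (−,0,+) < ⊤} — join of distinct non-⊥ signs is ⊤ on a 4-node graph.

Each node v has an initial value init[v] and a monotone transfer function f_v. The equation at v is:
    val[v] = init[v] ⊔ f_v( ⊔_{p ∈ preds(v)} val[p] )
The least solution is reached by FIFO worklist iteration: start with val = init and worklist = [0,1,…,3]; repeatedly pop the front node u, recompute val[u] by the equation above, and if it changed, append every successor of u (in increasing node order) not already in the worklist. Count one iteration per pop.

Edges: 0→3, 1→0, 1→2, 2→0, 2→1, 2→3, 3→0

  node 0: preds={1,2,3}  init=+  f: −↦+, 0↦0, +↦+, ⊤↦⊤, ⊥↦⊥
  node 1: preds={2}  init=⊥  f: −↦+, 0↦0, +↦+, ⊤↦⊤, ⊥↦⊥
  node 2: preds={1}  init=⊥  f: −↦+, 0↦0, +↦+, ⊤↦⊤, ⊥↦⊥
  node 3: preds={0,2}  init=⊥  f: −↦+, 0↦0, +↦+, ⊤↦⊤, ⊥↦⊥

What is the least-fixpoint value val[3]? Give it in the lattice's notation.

+

Iteration log — 5 steps:
  step 1. node 0  ⊔preds=⊥  new=+  stable
  step 2. node 1  ⊔preds=⊥  new=⊥  stable
  step 3. node 2  ⊔preds=⊥  new=⊥  stable
  step 4. node 3  ⊔preds=+  new=+  old=⊥  +wl: 0
  step 5. node 0  ⊔preds=+  new=+  stable

Least fixpoint reached:
  node 0: +
  node 1: ⊥
  node 2: ⊥
  node 3: +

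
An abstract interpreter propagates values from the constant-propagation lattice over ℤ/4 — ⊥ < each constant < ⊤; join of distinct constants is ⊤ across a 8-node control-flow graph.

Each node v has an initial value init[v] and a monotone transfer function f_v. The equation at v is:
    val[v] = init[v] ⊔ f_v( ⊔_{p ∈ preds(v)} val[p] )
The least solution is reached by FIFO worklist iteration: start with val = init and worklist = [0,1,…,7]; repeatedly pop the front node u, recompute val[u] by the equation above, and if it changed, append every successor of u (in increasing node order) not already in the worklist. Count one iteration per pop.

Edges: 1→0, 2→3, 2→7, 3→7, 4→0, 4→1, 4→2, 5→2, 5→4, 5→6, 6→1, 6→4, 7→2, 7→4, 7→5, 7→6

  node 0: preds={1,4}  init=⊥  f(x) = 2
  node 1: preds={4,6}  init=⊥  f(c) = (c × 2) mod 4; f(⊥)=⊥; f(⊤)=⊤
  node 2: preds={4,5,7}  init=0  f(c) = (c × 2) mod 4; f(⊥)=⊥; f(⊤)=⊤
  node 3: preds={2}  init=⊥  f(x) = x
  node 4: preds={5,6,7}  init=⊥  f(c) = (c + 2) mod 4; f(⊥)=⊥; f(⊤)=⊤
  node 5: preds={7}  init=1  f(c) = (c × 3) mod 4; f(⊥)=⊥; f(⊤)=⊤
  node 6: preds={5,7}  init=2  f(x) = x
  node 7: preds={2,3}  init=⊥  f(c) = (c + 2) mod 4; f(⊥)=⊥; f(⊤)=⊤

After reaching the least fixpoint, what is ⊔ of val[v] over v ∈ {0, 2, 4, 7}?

Worklist (17 pops):
  #1 pop 0: in=⊥ → 2 (was ⊥); enqueue []
  #2 pop 1: in=2 → 0 (was ⊥); enqueue [0]
  #3 pop 2: in=1 → ⊤ (was 0); enqueue []
  #4 pop 3: in=⊤ → ⊤ (was ⊥); enqueue []
  #5 pop 4: in=⊤ → ⊤ (was ⊥); enqueue [1,2]
  #6 pop 5: in=⊥ → 1 (no change)
  #7 pop 6: in=1 → ⊤ (was 2); enqueue [4]
  #8 pop 7: in=⊤ → ⊤ (was ⊥); enqueue [5,6]
  #9 pop 0: in=⊤ → 2 (no change)
  #10 pop 1: in=⊤ → ⊤ (was 0); enqueue [0]
  #11 pop 2: in=⊤ → ⊤ (no change)
  #12 pop 4: in=⊤ → ⊤ (no change)
  #13 pop 5: in=⊤ → ⊤ (was 1); enqueue [2,4]
  #14 pop 6: in=⊤ → ⊤ (no change)
  #15 pop 0: in=⊤ → 2 (no change)
  #16 pop 2: in=⊤ → ⊤ (no change)
  #17 pop 4: in=⊤ → ⊤ (no change)

Fixpoint:
  val[0] = 2
  val[1] = ⊤
  val[2] = ⊤
  val[3] = ⊤
  val[4] = ⊤
  val[5] = ⊤
  val[6] = ⊤
  val[7] = ⊤

⊤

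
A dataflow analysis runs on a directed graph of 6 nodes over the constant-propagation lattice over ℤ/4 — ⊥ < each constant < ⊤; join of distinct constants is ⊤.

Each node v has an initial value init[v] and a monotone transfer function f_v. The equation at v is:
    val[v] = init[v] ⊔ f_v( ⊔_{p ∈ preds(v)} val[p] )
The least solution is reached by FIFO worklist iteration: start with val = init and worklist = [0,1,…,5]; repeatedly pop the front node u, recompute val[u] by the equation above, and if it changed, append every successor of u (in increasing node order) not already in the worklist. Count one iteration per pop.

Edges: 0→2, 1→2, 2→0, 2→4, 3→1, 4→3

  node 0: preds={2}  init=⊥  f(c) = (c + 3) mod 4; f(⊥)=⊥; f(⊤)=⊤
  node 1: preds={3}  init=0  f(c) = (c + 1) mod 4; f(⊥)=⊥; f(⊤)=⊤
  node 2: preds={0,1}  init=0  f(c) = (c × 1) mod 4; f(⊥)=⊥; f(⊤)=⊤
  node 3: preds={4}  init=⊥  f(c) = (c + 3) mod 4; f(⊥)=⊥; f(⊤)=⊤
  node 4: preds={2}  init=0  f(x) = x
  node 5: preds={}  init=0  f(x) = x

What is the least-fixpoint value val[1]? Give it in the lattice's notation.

Worklist (12 pops):
  #1 pop 0: in=0 → 3 (was ⊥); enqueue []
  #2 pop 1: in=⊥ → 0 (no change)
  #3 pop 2: in=⊤ → ⊤ (was 0); enqueue [0]
  #4 pop 3: in=0 → 3 (was ⊥); enqueue [1]
  #5 pop 4: in=⊤ → ⊤ (was 0); enqueue [3]
  #6 pop 5: in=⊥ → 0 (no change)
  #7 pop 0: in=⊤ → ⊤ (was 3); enqueue [2]
  #8 pop 1: in=3 → 0 (no change)
  #9 pop 3: in=⊤ → ⊤ (was 3); enqueue [1]
  #10 pop 2: in=⊤ → ⊤ (no change)
  #11 pop 1: in=⊤ → ⊤ (was 0); enqueue [2]
  #12 pop 2: in=⊤ → ⊤ (no change)

Fixpoint:
  val[0] = ⊤
  val[1] = ⊤
  val[2] = ⊤
  val[3] = ⊤
  val[4] = ⊤
  val[5] = 0

⊤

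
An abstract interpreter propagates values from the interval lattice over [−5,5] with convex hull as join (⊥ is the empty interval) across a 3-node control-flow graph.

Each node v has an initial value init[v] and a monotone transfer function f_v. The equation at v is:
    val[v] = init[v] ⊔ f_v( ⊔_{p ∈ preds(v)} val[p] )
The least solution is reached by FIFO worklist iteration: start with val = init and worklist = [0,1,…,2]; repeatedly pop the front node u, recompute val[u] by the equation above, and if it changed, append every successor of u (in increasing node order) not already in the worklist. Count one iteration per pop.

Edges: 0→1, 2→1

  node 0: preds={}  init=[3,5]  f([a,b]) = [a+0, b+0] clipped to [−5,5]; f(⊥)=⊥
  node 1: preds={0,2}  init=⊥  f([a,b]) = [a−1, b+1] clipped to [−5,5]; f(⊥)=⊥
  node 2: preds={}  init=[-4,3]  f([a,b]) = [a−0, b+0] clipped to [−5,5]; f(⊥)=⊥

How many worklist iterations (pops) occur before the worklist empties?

Worklist (3 pops):
  #1 pop 0: in=⊥ → [3,5] (no change)
  #2 pop 1: in=[-4,5] → [-5,5] (was ⊥); enqueue []
  #3 pop 2: in=⊥ → [-4,3] (no change)

Fixpoint:
  val[0] = [3,5]
  val[1] = [-5,5]
  val[2] = [-4,3]

3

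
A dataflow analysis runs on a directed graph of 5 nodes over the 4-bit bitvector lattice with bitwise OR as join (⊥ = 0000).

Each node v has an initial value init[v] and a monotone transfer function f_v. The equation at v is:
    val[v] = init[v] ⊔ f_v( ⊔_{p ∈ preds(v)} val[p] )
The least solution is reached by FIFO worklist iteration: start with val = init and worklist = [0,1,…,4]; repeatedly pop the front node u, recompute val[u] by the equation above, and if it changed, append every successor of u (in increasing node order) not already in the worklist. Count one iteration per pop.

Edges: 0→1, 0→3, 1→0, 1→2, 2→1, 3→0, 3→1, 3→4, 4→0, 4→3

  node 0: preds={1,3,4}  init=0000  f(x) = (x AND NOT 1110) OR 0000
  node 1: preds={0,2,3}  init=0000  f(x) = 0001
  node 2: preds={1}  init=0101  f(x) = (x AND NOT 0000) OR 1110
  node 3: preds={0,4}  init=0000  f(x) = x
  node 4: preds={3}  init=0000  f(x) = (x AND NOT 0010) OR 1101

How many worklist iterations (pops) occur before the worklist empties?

11

Worklist (11 pops):
  #1 pop 0: in=0000 → 0000 (no change)
  #2 pop 1: in=0101 → 0001 (was 0000); enqueue [0]
  #3 pop 2: in=0001 → 1111 (was 0101); enqueue [1]
  #4 pop 3: in=0000 → 0000 (no change)
  #5 pop 4: in=0000 → 1101 (was 0000); enqueue [3]
  #6 pop 0: in=1101 → 0001 (was 0000); enqueue []
  #7 pop 1: in=1111 → 0001 (no change)
  #8 pop 3: in=1101 → 1101 (was 0000); enqueue [0,1,4]
  #9 pop 0: in=1101 → 0001 (no change)
  #10 pop 1: in=1111 → 0001 (no change)
  #11 pop 4: in=1101 → 1101 (no change)

Fixpoint:
  val[0] = 0001
  val[1] = 0001
  val[2] = 1111
  val[3] = 1101
  val[4] = 1101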